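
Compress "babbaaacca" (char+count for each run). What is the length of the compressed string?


Input: babbaaacca
Runs:
  'b' x 1 => "b1"
  'a' x 1 => "a1"
  'b' x 2 => "b2"
  'a' x 3 => "a3"
  'c' x 2 => "c2"
  'a' x 1 => "a1"
Compressed: "b1a1b2a3c2a1"
Compressed length: 12

12


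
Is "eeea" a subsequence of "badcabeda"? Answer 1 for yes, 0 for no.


Check if "eeea" is a subsequence of "badcabeda"
Greedy scan:
  Position 0 ('b'): no match needed
  Position 1 ('a'): no match needed
  Position 2 ('d'): no match needed
  Position 3 ('c'): no match needed
  Position 4 ('a'): no match needed
  Position 5 ('b'): no match needed
  Position 6 ('e'): matches sub[0] = 'e'
  Position 7 ('d'): no match needed
  Position 8 ('a'): no match needed
Only matched 1/4 characters => not a subsequence

0


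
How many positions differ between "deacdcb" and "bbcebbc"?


Comparing "deacdcb" and "bbcebbc" position by position:
  Position 0: 'd' vs 'b' => DIFFER
  Position 1: 'e' vs 'b' => DIFFER
  Position 2: 'a' vs 'c' => DIFFER
  Position 3: 'c' vs 'e' => DIFFER
  Position 4: 'd' vs 'b' => DIFFER
  Position 5: 'c' vs 'b' => DIFFER
  Position 6: 'b' vs 'c' => DIFFER
Positions that differ: 7

7


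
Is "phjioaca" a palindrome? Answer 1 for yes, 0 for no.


Input: phjioaca
Reversed: acaoijhp
  Compare pos 0 ('p') with pos 7 ('a'): MISMATCH
  Compare pos 1 ('h') with pos 6 ('c'): MISMATCH
  Compare pos 2 ('j') with pos 5 ('a'): MISMATCH
  Compare pos 3 ('i') with pos 4 ('o'): MISMATCH
Result: not a palindrome

0


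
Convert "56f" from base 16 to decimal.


Input: "56f" in base 16
Positional expansion:
  Digit '5' (value 5) x 16^2 = 1280
  Digit '6' (value 6) x 16^1 = 96
  Digit 'f' (value 15) x 16^0 = 15
Sum = 1391

1391


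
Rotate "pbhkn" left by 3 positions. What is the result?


Input: "pbhkn", rotate left by 3
First 3 characters: "pbh"
Remaining characters: "kn"
Concatenate remaining + first: "kn" + "pbh" = "knpbh"

knpbh


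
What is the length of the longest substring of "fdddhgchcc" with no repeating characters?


Input: "fdddhgchcc"
Sliding window (track last position of each char):
  Position 0 ('f'): window [0,0] length 1 -- new best
  Position 1 ('d'): window [0,1] length 2 -- new best
  Position 2 ('d'): repeat (last at 1), move window start to 2
  Position 2 ('d'): window [2,2] length 1
  Position 3 ('d'): repeat (last at 2), move window start to 3
  Position 3 ('d'): window [3,3] length 1
  Position 4 ('h'): window [3,4] length 2
  Position 5 ('g'): window [3,5] length 3 -- new best
  Position 6 ('c'): window [3,6] length 4 -- new best
  Position 7 ('h'): repeat (last at 4), move window start to 5
  Position 7 ('h'): window [5,7] length 3
  Position 8 ('c'): repeat (last at 6), move window start to 7
  Position 8 ('c'): window [7,8] length 2
  Position 9 ('c'): repeat (last at 8), move window start to 9
  Position 9 ('c'): window [9,9] length 1
Longest substring with no repeats: "dhgc" with length 4

4


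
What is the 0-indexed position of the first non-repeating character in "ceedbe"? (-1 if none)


Input: ceedbe
Character frequencies:
  'b': 1
  'c': 1
  'd': 1
  'e': 3
Scanning left to right for freq == 1:
  Position 0 ('c'): unique! => answer = 0

0


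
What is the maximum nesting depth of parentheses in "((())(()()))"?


Input: "((())(()()))"
Tracking depth:
  Position 0 '(': depth becomes 1
  Position 1 '(': depth becomes 2
  Position 2 '(': depth becomes 3
  Position 3 ')': depth becomes 2
  Position 4 ')': depth becomes 1
  Position 5 '(': depth becomes 2
  Position 6 '(': depth becomes 3
  Position 7 ')': depth becomes 2
  Position 8 '(': depth becomes 3
  Position 9 ')': depth becomes 2
  Position 10 ')': depth becomes 1
  Position 11 ')': depth becomes 0
Maximum depth reached: 3

3


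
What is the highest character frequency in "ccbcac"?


Input: ccbcac
Character counts:
  'a': 1
  'b': 1
  'c': 4
Maximum frequency: 4

4


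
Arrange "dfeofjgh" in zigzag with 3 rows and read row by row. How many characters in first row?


Zigzag "dfeofjgh" into 3 rows:
Placing characters:
  'd' => row 0
  'f' => row 1
  'e' => row 2
  'o' => row 1
  'f' => row 0
  'j' => row 1
  'g' => row 2
  'h' => row 1
Rows:
  Row 0: "df"
  Row 1: "fojh"
  Row 2: "eg"
First row length: 2

2


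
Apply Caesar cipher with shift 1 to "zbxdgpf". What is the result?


Caesar cipher: shift "zbxdgpf" by 1
  'z' (pos 25) + 1 = pos 0 = 'a'
  'b' (pos 1) + 1 = pos 2 = 'c'
  'x' (pos 23) + 1 = pos 24 = 'y'
  'd' (pos 3) + 1 = pos 4 = 'e'
  'g' (pos 6) + 1 = pos 7 = 'h'
  'p' (pos 15) + 1 = pos 16 = 'q'
  'f' (pos 5) + 1 = pos 6 = 'g'
Result: acyehqg

acyehqg


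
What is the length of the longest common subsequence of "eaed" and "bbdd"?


LCS of "eaed" and "bbdd"
DP table:
           b    b    d    d
      0    0    0    0    0
  e   0    0    0    0    0
  a   0    0    0    0    0
  e   0    0    0    0    0
  d   0    0    0    1    1
LCS length = dp[4][4] = 1

1


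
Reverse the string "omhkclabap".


Input: omhkclabap
Reading characters right to left:
  Position 9: 'p'
  Position 8: 'a'
  Position 7: 'b'
  Position 6: 'a'
  Position 5: 'l'
  Position 4: 'c'
  Position 3: 'k'
  Position 2: 'h'
  Position 1: 'm'
  Position 0: 'o'
Reversed: pabalckhmo

pabalckhmo


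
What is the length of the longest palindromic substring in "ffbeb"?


Input: "ffbeb"
Checking substrings for palindromes:
  [2:5] "beb" (len 3) => palindrome
  [0:2] "ff" (len 2) => palindrome
Longest palindromic substring: "beb" with length 3

3


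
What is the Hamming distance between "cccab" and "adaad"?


Comparing "cccab" and "adaad" position by position:
  Position 0: 'c' vs 'a' => differ
  Position 1: 'c' vs 'd' => differ
  Position 2: 'c' vs 'a' => differ
  Position 3: 'a' vs 'a' => same
  Position 4: 'b' vs 'd' => differ
Total differences (Hamming distance): 4

4


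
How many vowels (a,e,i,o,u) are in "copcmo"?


Input: copcmo
Checking each character:
  'c' at position 0: consonant
  'o' at position 1: vowel (running total: 1)
  'p' at position 2: consonant
  'c' at position 3: consonant
  'm' at position 4: consonant
  'o' at position 5: vowel (running total: 2)
Total vowels: 2

2


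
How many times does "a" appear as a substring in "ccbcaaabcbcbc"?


Searching for "a" in "ccbcaaabcbcbc"
Scanning each position:
  Position 0: "c" => no
  Position 1: "c" => no
  Position 2: "b" => no
  Position 3: "c" => no
  Position 4: "a" => MATCH
  Position 5: "a" => MATCH
  Position 6: "a" => MATCH
  Position 7: "b" => no
  Position 8: "c" => no
  Position 9: "b" => no
  Position 10: "c" => no
  Position 11: "b" => no
  Position 12: "c" => no
Total occurrences: 3

3


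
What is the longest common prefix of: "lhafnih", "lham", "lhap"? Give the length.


Words: lhafnih, lham, lhap
  Position 0: all 'l' => match
  Position 1: all 'h' => match
  Position 2: all 'a' => match
  Position 3: ('f', 'm', 'p') => mismatch, stop
LCP = "lha" (length 3)

3


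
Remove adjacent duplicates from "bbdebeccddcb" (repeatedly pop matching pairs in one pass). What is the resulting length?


Input: bbdebeccddcb
Stack-based adjacent duplicate removal:
  Read 'b': push. Stack: b
  Read 'b': matches stack top 'b' => pop. Stack: (empty)
  Read 'd': push. Stack: d
  Read 'e': push. Stack: de
  Read 'b': push. Stack: deb
  Read 'e': push. Stack: debe
  Read 'c': push. Stack: debec
  Read 'c': matches stack top 'c' => pop. Stack: debe
  Read 'd': push. Stack: debed
  Read 'd': matches stack top 'd' => pop. Stack: debe
  Read 'c': push. Stack: debec
  Read 'b': push. Stack: debecb
Final stack: "debecb" (length 6)

6


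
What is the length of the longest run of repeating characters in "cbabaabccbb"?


Input: "cbabaabccbb"
Scanning for longest run:
  Position 1 ('b'): new char, reset run to 1
  Position 2 ('a'): new char, reset run to 1
  Position 3 ('b'): new char, reset run to 1
  Position 4 ('a'): new char, reset run to 1
  Position 5 ('a'): continues run of 'a', length=2
  Position 6 ('b'): new char, reset run to 1
  Position 7 ('c'): new char, reset run to 1
  Position 8 ('c'): continues run of 'c', length=2
  Position 9 ('b'): new char, reset run to 1
  Position 10 ('b'): continues run of 'b', length=2
Longest run: 'a' with length 2

2


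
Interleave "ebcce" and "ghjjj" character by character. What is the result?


Interleaving "ebcce" and "ghjjj":
  Position 0: 'e' from first, 'g' from second => "eg"
  Position 1: 'b' from first, 'h' from second => "bh"
  Position 2: 'c' from first, 'j' from second => "cj"
  Position 3: 'c' from first, 'j' from second => "cj"
  Position 4: 'e' from first, 'j' from second => "ej"
Result: egbhcjcjej

egbhcjcjej


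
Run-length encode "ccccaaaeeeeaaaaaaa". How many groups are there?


Input: ccccaaaeeeeaaaaaaa
Scanning for consecutive runs:
  Group 1: 'c' x 4 (positions 0-3)
  Group 2: 'a' x 3 (positions 4-6)
  Group 3: 'e' x 4 (positions 7-10)
  Group 4: 'a' x 7 (positions 11-17)
Total groups: 4

4


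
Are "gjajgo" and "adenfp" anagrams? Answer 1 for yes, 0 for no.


Strings: "gjajgo", "adenfp"
Sorted first:  aggjjo
Sorted second: adefnp
Differ at position 1: 'g' vs 'd' => not anagrams

0


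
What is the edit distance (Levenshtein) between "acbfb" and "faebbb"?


Computing edit distance: "acbfb" -> "faebbb"
DP table:
           f    a    e    b    b    b
      0    1    2    3    4    5    6
  a   1    1    1    2    3    4    5
  c   2    2    2    2    3    4    5
  b   3    3    3    3    2    3    4
  f   4    3    4    4    3    3    4
  b   5    4    4    5    4    3    3
Edit distance = dp[5][6] = 3

3


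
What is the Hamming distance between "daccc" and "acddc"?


Comparing "daccc" and "acddc" position by position:
  Position 0: 'd' vs 'a' => differ
  Position 1: 'a' vs 'c' => differ
  Position 2: 'c' vs 'd' => differ
  Position 3: 'c' vs 'd' => differ
  Position 4: 'c' vs 'c' => same
Total differences (Hamming distance): 4

4


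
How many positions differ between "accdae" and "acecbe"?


Comparing "accdae" and "acecbe" position by position:
  Position 0: 'a' vs 'a' => same
  Position 1: 'c' vs 'c' => same
  Position 2: 'c' vs 'e' => DIFFER
  Position 3: 'd' vs 'c' => DIFFER
  Position 4: 'a' vs 'b' => DIFFER
  Position 5: 'e' vs 'e' => same
Positions that differ: 3

3


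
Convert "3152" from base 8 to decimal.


Input: "3152" in base 8
Positional expansion:
  Digit '3' (value 3) x 8^3 = 1536
  Digit '1' (value 1) x 8^2 = 64
  Digit '5' (value 5) x 8^1 = 40
  Digit '2' (value 2) x 8^0 = 2
Sum = 1642

1642


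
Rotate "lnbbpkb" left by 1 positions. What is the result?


Input: "lnbbpkb", rotate left by 1
First 1 characters: "l"
Remaining characters: "nbbpkb"
Concatenate remaining + first: "nbbpkb" + "l" = "nbbpkbl"

nbbpkbl


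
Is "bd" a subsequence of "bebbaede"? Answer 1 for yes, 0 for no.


Check if "bd" is a subsequence of "bebbaede"
Greedy scan:
  Position 0 ('b'): matches sub[0] = 'b'
  Position 1 ('e'): no match needed
  Position 2 ('b'): no match needed
  Position 3 ('b'): no match needed
  Position 4 ('a'): no match needed
  Position 5 ('e'): no match needed
  Position 6 ('d'): matches sub[1] = 'd'
  Position 7 ('e'): no match needed
All 2 characters matched => is a subsequence

1


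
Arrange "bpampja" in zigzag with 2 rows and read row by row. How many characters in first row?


Zigzag "bpampja" into 2 rows:
Placing characters:
  'b' => row 0
  'p' => row 1
  'a' => row 0
  'm' => row 1
  'p' => row 0
  'j' => row 1
  'a' => row 0
Rows:
  Row 0: "bapa"
  Row 1: "pmj"
First row length: 4

4


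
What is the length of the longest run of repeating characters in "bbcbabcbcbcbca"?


Input: "bbcbabcbcbcbca"
Scanning for longest run:
  Position 1 ('b'): continues run of 'b', length=2
  Position 2 ('c'): new char, reset run to 1
  Position 3 ('b'): new char, reset run to 1
  Position 4 ('a'): new char, reset run to 1
  Position 5 ('b'): new char, reset run to 1
  Position 6 ('c'): new char, reset run to 1
  Position 7 ('b'): new char, reset run to 1
  Position 8 ('c'): new char, reset run to 1
  Position 9 ('b'): new char, reset run to 1
  Position 10 ('c'): new char, reset run to 1
  Position 11 ('b'): new char, reset run to 1
  Position 12 ('c'): new char, reset run to 1
  Position 13 ('a'): new char, reset run to 1
Longest run: 'b' with length 2

2


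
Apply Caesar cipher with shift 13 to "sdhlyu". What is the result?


Caesar cipher: shift "sdhlyu" by 13
  's' (pos 18) + 13 = pos 5 = 'f'
  'd' (pos 3) + 13 = pos 16 = 'q'
  'h' (pos 7) + 13 = pos 20 = 'u'
  'l' (pos 11) + 13 = pos 24 = 'y'
  'y' (pos 24) + 13 = pos 11 = 'l'
  'u' (pos 20) + 13 = pos 7 = 'h'
Result: fquylh

fquylh


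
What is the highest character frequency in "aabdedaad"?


Input: aabdedaad
Character counts:
  'a': 4
  'b': 1
  'd': 3
  'e': 1
Maximum frequency: 4

4


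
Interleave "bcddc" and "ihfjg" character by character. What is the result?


Interleaving "bcddc" and "ihfjg":
  Position 0: 'b' from first, 'i' from second => "bi"
  Position 1: 'c' from first, 'h' from second => "ch"
  Position 2: 'd' from first, 'f' from second => "df"
  Position 3: 'd' from first, 'j' from second => "dj"
  Position 4: 'c' from first, 'g' from second => "cg"
Result: bichdfdjcg

bichdfdjcg


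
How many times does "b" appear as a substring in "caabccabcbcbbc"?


Searching for "b" in "caabccabcbcbbc"
Scanning each position:
  Position 0: "c" => no
  Position 1: "a" => no
  Position 2: "a" => no
  Position 3: "b" => MATCH
  Position 4: "c" => no
  Position 5: "c" => no
  Position 6: "a" => no
  Position 7: "b" => MATCH
  Position 8: "c" => no
  Position 9: "b" => MATCH
  Position 10: "c" => no
  Position 11: "b" => MATCH
  Position 12: "b" => MATCH
  Position 13: "c" => no
Total occurrences: 5

5


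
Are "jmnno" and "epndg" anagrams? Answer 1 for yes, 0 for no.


Strings: "jmnno", "epndg"
Sorted first:  jmnno
Sorted second: degnp
Differ at position 0: 'j' vs 'd' => not anagrams

0


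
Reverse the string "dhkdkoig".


Input: dhkdkoig
Reading characters right to left:
  Position 7: 'g'
  Position 6: 'i'
  Position 5: 'o'
  Position 4: 'k'
  Position 3: 'd'
  Position 2: 'k'
  Position 1: 'h'
  Position 0: 'd'
Reversed: giokdkhd

giokdkhd


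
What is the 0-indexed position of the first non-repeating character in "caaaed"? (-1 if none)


Input: caaaed
Character frequencies:
  'a': 3
  'c': 1
  'd': 1
  'e': 1
Scanning left to right for freq == 1:
  Position 0 ('c'): unique! => answer = 0

0


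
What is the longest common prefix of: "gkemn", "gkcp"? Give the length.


Words: gkemn, gkcp
  Position 0: all 'g' => match
  Position 1: all 'k' => match
  Position 2: ('e', 'c') => mismatch, stop
LCP = "gk" (length 2)

2


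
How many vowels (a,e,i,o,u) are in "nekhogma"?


Input: nekhogma
Checking each character:
  'n' at position 0: consonant
  'e' at position 1: vowel (running total: 1)
  'k' at position 2: consonant
  'h' at position 3: consonant
  'o' at position 4: vowel (running total: 2)
  'g' at position 5: consonant
  'm' at position 6: consonant
  'a' at position 7: vowel (running total: 3)
Total vowels: 3

3


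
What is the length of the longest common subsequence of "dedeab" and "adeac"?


LCS of "dedeab" and "adeac"
DP table:
           a    d    e    a    c
      0    0    0    0    0    0
  d   0    0    1    1    1    1
  e   0    0    1    2    2    2
  d   0    0    1    2    2    2
  e   0    0    1    2    2    2
  a   0    1    1    2    3    3
  b   0    1    1    2    3    3
LCS length = dp[6][5] = 3

3


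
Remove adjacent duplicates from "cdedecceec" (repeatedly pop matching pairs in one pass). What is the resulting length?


Input: cdedecceec
Stack-based adjacent duplicate removal:
  Read 'c': push. Stack: c
  Read 'd': push. Stack: cd
  Read 'e': push. Stack: cde
  Read 'd': push. Stack: cded
  Read 'e': push. Stack: cdede
  Read 'c': push. Stack: cdedec
  Read 'c': matches stack top 'c' => pop. Stack: cdede
  Read 'e': matches stack top 'e' => pop. Stack: cded
  Read 'e': push. Stack: cdede
  Read 'c': push. Stack: cdedec
Final stack: "cdedec" (length 6)

6


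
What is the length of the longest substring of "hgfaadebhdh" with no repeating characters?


Input: "hgfaadebhdh"
Sliding window (track last position of each char):
  Position 0 ('h'): window [0,0] length 1 -- new best
  Position 1 ('g'): window [0,1] length 2 -- new best
  Position 2 ('f'): window [0,2] length 3 -- new best
  Position 3 ('a'): window [0,3] length 4 -- new best
  Position 4 ('a'): repeat (last at 3), move window start to 4
  Position 4 ('a'): window [4,4] length 1
  Position 5 ('d'): window [4,5] length 2
  Position 6 ('e'): window [4,6] length 3
  Position 7 ('b'): window [4,7] length 4
  Position 8 ('h'): window [4,8] length 5 -- new best
  Position 9 ('d'): repeat (last at 5), move window start to 6
  Position 9 ('d'): window [6,9] length 4
  Position 10 ('h'): repeat (last at 8), move window start to 9
  Position 10 ('h'): window [9,10] length 2
Longest substring with no repeats: "adebh" with length 5

5


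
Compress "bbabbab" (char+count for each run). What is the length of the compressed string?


Input: bbabbab
Runs:
  'b' x 2 => "b2"
  'a' x 1 => "a1"
  'b' x 2 => "b2"
  'a' x 1 => "a1"
  'b' x 1 => "b1"
Compressed: "b2a1b2a1b1"
Compressed length: 10

10


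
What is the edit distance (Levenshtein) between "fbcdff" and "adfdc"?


Computing edit distance: "fbcdff" -> "adfdc"
DP table:
           a    d    f    d    c
      0    1    2    3    4    5
  f   1    1    2    2    3    4
  b   2    2    2    3    3    4
  c   3    3    3    3    4    3
  d   4    4    3    4    3    4
  f   5    5    4    3    4    4
  f   6    6    5    4    4    5
Edit distance = dp[6][5] = 5

5


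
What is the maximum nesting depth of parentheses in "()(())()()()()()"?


Input: "()(())()()()()()"
Tracking depth:
  Position 0 '(': depth becomes 1
  Position 1 ')': depth becomes 0
  Position 2 '(': depth becomes 1
  Position 3 '(': depth becomes 2
  Position 4 ')': depth becomes 1
  Position 5 ')': depth becomes 0
  Position 6 '(': depth becomes 1
  Position 7 ')': depth becomes 0
  Position 8 '(': depth becomes 1
  Position 9 ')': depth becomes 0
  Position 10 '(': depth becomes 1
  Position 11 ')': depth becomes 0
  Position 12 '(': depth becomes 1
  Position 13 ')': depth becomes 0
  Position 14 '(': depth becomes 1
  Position 15 ')': depth becomes 0
Maximum depth reached: 2

2


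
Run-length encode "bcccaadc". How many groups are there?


Input: bcccaadc
Scanning for consecutive runs:
  Group 1: 'b' x 1 (positions 0-0)
  Group 2: 'c' x 3 (positions 1-3)
  Group 3: 'a' x 2 (positions 4-5)
  Group 4: 'd' x 1 (positions 6-6)
  Group 5: 'c' x 1 (positions 7-7)
Total groups: 5

5


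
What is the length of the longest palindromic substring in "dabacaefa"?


Input: "dabacaefa"
Checking substrings for palindromes:
  [1:4] "aba" (len 3) => palindrome
  [3:6] "aca" (len 3) => palindrome
Longest palindromic substring: "aba" with length 3

3


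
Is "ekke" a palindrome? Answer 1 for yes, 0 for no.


Input: ekke
Reversed: ekke
  Compare pos 0 ('e') with pos 3 ('e'): match
  Compare pos 1 ('k') with pos 2 ('k'): match
Result: palindrome

1


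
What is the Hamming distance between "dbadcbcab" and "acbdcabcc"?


Comparing "dbadcbcab" and "acbdcabcc" position by position:
  Position 0: 'd' vs 'a' => differ
  Position 1: 'b' vs 'c' => differ
  Position 2: 'a' vs 'b' => differ
  Position 3: 'd' vs 'd' => same
  Position 4: 'c' vs 'c' => same
  Position 5: 'b' vs 'a' => differ
  Position 6: 'c' vs 'b' => differ
  Position 7: 'a' vs 'c' => differ
  Position 8: 'b' vs 'c' => differ
Total differences (Hamming distance): 7

7


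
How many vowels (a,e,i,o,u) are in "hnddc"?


Input: hnddc
Checking each character:
  'h' at position 0: consonant
  'n' at position 1: consonant
  'd' at position 2: consonant
  'd' at position 3: consonant
  'c' at position 4: consonant
Total vowels: 0

0


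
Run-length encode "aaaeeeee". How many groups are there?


Input: aaaeeeee
Scanning for consecutive runs:
  Group 1: 'a' x 3 (positions 0-2)
  Group 2: 'e' x 5 (positions 3-7)
Total groups: 2

2


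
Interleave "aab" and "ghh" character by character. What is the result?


Interleaving "aab" and "ghh":
  Position 0: 'a' from first, 'g' from second => "ag"
  Position 1: 'a' from first, 'h' from second => "ah"
  Position 2: 'b' from first, 'h' from second => "bh"
Result: agahbh

agahbh


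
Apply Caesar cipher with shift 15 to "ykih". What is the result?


Caesar cipher: shift "ykih" by 15
  'y' (pos 24) + 15 = pos 13 = 'n'
  'k' (pos 10) + 15 = pos 25 = 'z'
  'i' (pos 8) + 15 = pos 23 = 'x'
  'h' (pos 7) + 15 = pos 22 = 'w'
Result: nzxw

nzxw


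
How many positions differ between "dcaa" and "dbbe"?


Comparing "dcaa" and "dbbe" position by position:
  Position 0: 'd' vs 'd' => same
  Position 1: 'c' vs 'b' => DIFFER
  Position 2: 'a' vs 'b' => DIFFER
  Position 3: 'a' vs 'e' => DIFFER
Positions that differ: 3

3


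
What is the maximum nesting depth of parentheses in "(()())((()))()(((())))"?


Input: "(()())((()))()(((())))"
Tracking depth:
  Position 0 '(': depth becomes 1
  Position 1 '(': depth becomes 2
  Position 2 ')': depth becomes 1
  Position 3 '(': depth becomes 2
  Position 4 ')': depth becomes 1
  Position 5 ')': depth becomes 0
  Position 6 '(': depth becomes 1
  Position 7 '(': depth becomes 2
  Position 8 '(': depth becomes 3
  Position 9 ')': depth becomes 2
  Position 10 ')': depth becomes 1
  Position 11 ')': depth becomes 0
  Position 12 '(': depth becomes 1
  Position 13 ')': depth becomes 0
  Position 14 '(': depth becomes 1
  Position 15 '(': depth becomes 2
  Position 16 '(': depth becomes 3
  Position 17 '(': depth becomes 4
  Position 18 ')': depth becomes 3
  Position 19 ')': depth becomes 2
  Position 20 ')': depth becomes 1
  Position 21 ')': depth becomes 0
Maximum depth reached: 4

4


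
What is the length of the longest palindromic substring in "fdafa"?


Input: "fdafa"
Checking substrings for palindromes:
  [2:5] "afa" (len 3) => palindrome
Longest palindromic substring: "afa" with length 3

3


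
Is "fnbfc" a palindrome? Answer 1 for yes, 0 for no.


Input: fnbfc
Reversed: cfbnf
  Compare pos 0 ('f') with pos 4 ('c'): MISMATCH
  Compare pos 1 ('n') with pos 3 ('f'): MISMATCH
Result: not a palindrome

0


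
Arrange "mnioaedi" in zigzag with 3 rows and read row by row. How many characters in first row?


Zigzag "mnioaedi" into 3 rows:
Placing characters:
  'm' => row 0
  'n' => row 1
  'i' => row 2
  'o' => row 1
  'a' => row 0
  'e' => row 1
  'd' => row 2
  'i' => row 1
Rows:
  Row 0: "ma"
  Row 1: "noei"
  Row 2: "id"
First row length: 2

2


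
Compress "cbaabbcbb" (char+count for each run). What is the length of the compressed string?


Input: cbaabbcbb
Runs:
  'c' x 1 => "c1"
  'b' x 1 => "b1"
  'a' x 2 => "a2"
  'b' x 2 => "b2"
  'c' x 1 => "c1"
  'b' x 2 => "b2"
Compressed: "c1b1a2b2c1b2"
Compressed length: 12

12


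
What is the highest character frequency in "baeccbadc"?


Input: baeccbadc
Character counts:
  'a': 2
  'b': 2
  'c': 3
  'd': 1
  'e': 1
Maximum frequency: 3

3


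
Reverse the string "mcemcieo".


Input: mcemcieo
Reading characters right to left:
  Position 7: 'o'
  Position 6: 'e'
  Position 5: 'i'
  Position 4: 'c'
  Position 3: 'm'
  Position 2: 'e'
  Position 1: 'c'
  Position 0: 'm'
Reversed: oeicmecm

oeicmecm


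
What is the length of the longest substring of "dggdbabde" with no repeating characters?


Input: "dggdbabde"
Sliding window (track last position of each char):
  Position 0 ('d'): window [0,0] length 1 -- new best
  Position 1 ('g'): window [0,1] length 2 -- new best
  Position 2 ('g'): repeat (last at 1), move window start to 2
  Position 2 ('g'): window [2,2] length 1
  Position 3 ('d'): window [2,3] length 2
  Position 4 ('b'): window [2,4] length 3 -- new best
  Position 5 ('a'): window [2,5] length 4 -- new best
  Position 6 ('b'): repeat (last at 4), move window start to 5
  Position 6 ('b'): window [5,6] length 2
  Position 7 ('d'): window [5,7] length 3
  Position 8 ('e'): window [5,8] length 4
Longest substring with no repeats: "gdba" with length 4

4


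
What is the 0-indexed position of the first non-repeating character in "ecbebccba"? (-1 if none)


Input: ecbebccba
Character frequencies:
  'a': 1
  'b': 3
  'c': 3
  'e': 2
Scanning left to right for freq == 1:
  Position 0 ('e'): freq=2, skip
  Position 1 ('c'): freq=3, skip
  Position 2 ('b'): freq=3, skip
  Position 3 ('e'): freq=2, skip
  Position 4 ('b'): freq=3, skip
  Position 5 ('c'): freq=3, skip
  Position 6 ('c'): freq=3, skip
  Position 7 ('b'): freq=3, skip
  Position 8 ('a'): unique! => answer = 8

8


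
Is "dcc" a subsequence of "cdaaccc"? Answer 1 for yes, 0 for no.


Check if "dcc" is a subsequence of "cdaaccc"
Greedy scan:
  Position 0 ('c'): no match needed
  Position 1 ('d'): matches sub[0] = 'd'
  Position 2 ('a'): no match needed
  Position 3 ('a'): no match needed
  Position 4 ('c'): matches sub[1] = 'c'
  Position 5 ('c'): matches sub[2] = 'c'
  Position 6 ('c'): no match needed
All 3 characters matched => is a subsequence

1


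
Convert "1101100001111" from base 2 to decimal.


Input: "1101100001111" in base 2
Positional expansion:
  Digit '1' (value 1) x 2^12 = 4096
  Digit '1' (value 1) x 2^11 = 2048
  Digit '0' (value 0) x 2^10 = 0
  Digit '1' (value 1) x 2^9 = 512
  Digit '1' (value 1) x 2^8 = 256
  Digit '0' (value 0) x 2^7 = 0
  Digit '0' (value 0) x 2^6 = 0
  Digit '0' (value 0) x 2^5 = 0
  Digit '0' (value 0) x 2^4 = 0
  Digit '1' (value 1) x 2^3 = 8
  Digit '1' (value 1) x 2^2 = 4
  Digit '1' (value 1) x 2^1 = 2
  Digit '1' (value 1) x 2^0 = 1
Sum = 6927

6927


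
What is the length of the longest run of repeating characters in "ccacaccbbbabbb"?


Input: "ccacaccbbbabbb"
Scanning for longest run:
  Position 1 ('c'): continues run of 'c', length=2
  Position 2 ('a'): new char, reset run to 1
  Position 3 ('c'): new char, reset run to 1
  Position 4 ('a'): new char, reset run to 1
  Position 5 ('c'): new char, reset run to 1
  Position 6 ('c'): continues run of 'c', length=2
  Position 7 ('b'): new char, reset run to 1
  Position 8 ('b'): continues run of 'b', length=2
  Position 9 ('b'): continues run of 'b', length=3
  Position 10 ('a'): new char, reset run to 1
  Position 11 ('b'): new char, reset run to 1
  Position 12 ('b'): continues run of 'b', length=2
  Position 13 ('b'): continues run of 'b', length=3
Longest run: 'b' with length 3

3


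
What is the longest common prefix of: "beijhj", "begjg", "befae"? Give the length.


Words: beijhj, begjg, befae
  Position 0: all 'b' => match
  Position 1: all 'e' => match
  Position 2: ('i', 'g', 'f') => mismatch, stop
LCP = "be" (length 2)

2


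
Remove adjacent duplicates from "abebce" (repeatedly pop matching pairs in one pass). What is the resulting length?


Input: abebce
Stack-based adjacent duplicate removal:
  Read 'a': push. Stack: a
  Read 'b': push. Stack: ab
  Read 'e': push. Stack: abe
  Read 'b': push. Stack: abeb
  Read 'c': push. Stack: abebc
  Read 'e': push. Stack: abebce
Final stack: "abebce" (length 6)

6


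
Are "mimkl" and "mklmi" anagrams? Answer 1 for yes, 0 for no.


Strings: "mimkl", "mklmi"
Sorted first:  iklmm
Sorted second: iklmm
Sorted forms match => anagrams

1


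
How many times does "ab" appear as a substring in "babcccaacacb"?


Searching for "ab" in "babcccaacacb"
Scanning each position:
  Position 0: "ba" => no
  Position 1: "ab" => MATCH
  Position 2: "bc" => no
  Position 3: "cc" => no
  Position 4: "cc" => no
  Position 5: "ca" => no
  Position 6: "aa" => no
  Position 7: "ac" => no
  Position 8: "ca" => no
  Position 9: "ac" => no
  Position 10: "cb" => no
Total occurrences: 1

1


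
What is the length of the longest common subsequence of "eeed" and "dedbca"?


LCS of "eeed" and "dedbca"
DP table:
           d    e    d    b    c    a
      0    0    0    0    0    0    0
  e   0    0    1    1    1    1    1
  e   0    0    1    1    1    1    1
  e   0    0    1    1    1    1    1
  d   0    1    1    2    2    2    2
LCS length = dp[4][6] = 2

2


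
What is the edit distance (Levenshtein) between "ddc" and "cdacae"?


Computing edit distance: "ddc" -> "cdacae"
DP table:
           c    d    a    c    a    e
      0    1    2    3    4    5    6
  d   1    1    1    2    3    4    5
  d   2    2    1    2    3    4    5
  c   3    2    2    2    2    3    4
Edit distance = dp[3][6] = 4

4


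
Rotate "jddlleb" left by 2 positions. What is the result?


Input: "jddlleb", rotate left by 2
First 2 characters: "jd"
Remaining characters: "dlleb"
Concatenate remaining + first: "dlleb" + "jd" = "dllebjd"

dllebjd


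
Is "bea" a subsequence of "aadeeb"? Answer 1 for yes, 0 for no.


Check if "bea" is a subsequence of "aadeeb"
Greedy scan:
  Position 0 ('a'): no match needed
  Position 1 ('a'): no match needed
  Position 2 ('d'): no match needed
  Position 3 ('e'): no match needed
  Position 4 ('e'): no match needed
  Position 5 ('b'): matches sub[0] = 'b'
Only matched 1/3 characters => not a subsequence

0


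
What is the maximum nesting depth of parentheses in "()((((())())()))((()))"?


Input: "()((((())())()))((()))"
Tracking depth:
  Position 0 '(': depth becomes 1
  Position 1 ')': depth becomes 0
  Position 2 '(': depth becomes 1
  Position 3 '(': depth becomes 2
  Position 4 '(': depth becomes 3
  Position 5 '(': depth becomes 4
  Position 6 '(': depth becomes 5
  Position 7 ')': depth becomes 4
  Position 8 ')': depth becomes 3
  Position 9 '(': depth becomes 4
  Position 10 ')': depth becomes 3
  Position 11 ')': depth becomes 2
  Position 12 '(': depth becomes 3
  Position 13 ')': depth becomes 2
  Position 14 ')': depth becomes 1
  Position 15 ')': depth becomes 0
  Position 16 '(': depth becomes 1
  Position 17 '(': depth becomes 2
  Position 18 '(': depth becomes 3
  Position 19 ')': depth becomes 2
  Position 20 ')': depth becomes 1
  Position 21 ')': depth becomes 0
Maximum depth reached: 5

5


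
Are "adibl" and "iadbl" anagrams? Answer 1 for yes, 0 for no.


Strings: "adibl", "iadbl"
Sorted first:  abdil
Sorted second: abdil
Sorted forms match => anagrams

1


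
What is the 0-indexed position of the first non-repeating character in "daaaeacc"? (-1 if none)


Input: daaaeacc
Character frequencies:
  'a': 4
  'c': 2
  'd': 1
  'e': 1
Scanning left to right for freq == 1:
  Position 0 ('d'): unique! => answer = 0

0


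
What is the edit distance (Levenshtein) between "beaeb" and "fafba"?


Computing edit distance: "beaeb" -> "fafba"
DP table:
           f    a    f    b    a
      0    1    2    3    4    5
  b   1    1    2    3    3    4
  e   2    2    2    3    4    4
  a   3    3    2    3    4    4
  e   4    4    3    3    4    5
  b   5    5    4    4    3    4
Edit distance = dp[5][5] = 4

4


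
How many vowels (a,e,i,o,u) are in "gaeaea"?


Input: gaeaea
Checking each character:
  'g' at position 0: consonant
  'a' at position 1: vowel (running total: 1)
  'e' at position 2: vowel (running total: 2)
  'a' at position 3: vowel (running total: 3)
  'e' at position 4: vowel (running total: 4)
  'a' at position 5: vowel (running total: 5)
Total vowels: 5

5


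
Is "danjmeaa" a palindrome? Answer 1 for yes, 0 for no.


Input: danjmeaa
Reversed: aaemjnad
  Compare pos 0 ('d') with pos 7 ('a'): MISMATCH
  Compare pos 1 ('a') with pos 6 ('a'): match
  Compare pos 2 ('n') with pos 5 ('e'): MISMATCH
  Compare pos 3 ('j') with pos 4 ('m'): MISMATCH
Result: not a palindrome

0


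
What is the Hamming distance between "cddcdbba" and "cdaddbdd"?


Comparing "cddcdbba" and "cdaddbdd" position by position:
  Position 0: 'c' vs 'c' => same
  Position 1: 'd' vs 'd' => same
  Position 2: 'd' vs 'a' => differ
  Position 3: 'c' vs 'd' => differ
  Position 4: 'd' vs 'd' => same
  Position 5: 'b' vs 'b' => same
  Position 6: 'b' vs 'd' => differ
  Position 7: 'a' vs 'd' => differ
Total differences (Hamming distance): 4

4


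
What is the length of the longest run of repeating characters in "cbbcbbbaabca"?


Input: "cbbcbbbaabca"
Scanning for longest run:
  Position 1 ('b'): new char, reset run to 1
  Position 2 ('b'): continues run of 'b', length=2
  Position 3 ('c'): new char, reset run to 1
  Position 4 ('b'): new char, reset run to 1
  Position 5 ('b'): continues run of 'b', length=2
  Position 6 ('b'): continues run of 'b', length=3
  Position 7 ('a'): new char, reset run to 1
  Position 8 ('a'): continues run of 'a', length=2
  Position 9 ('b'): new char, reset run to 1
  Position 10 ('c'): new char, reset run to 1
  Position 11 ('a'): new char, reset run to 1
Longest run: 'b' with length 3

3


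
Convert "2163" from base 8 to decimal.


Input: "2163" in base 8
Positional expansion:
  Digit '2' (value 2) x 8^3 = 1024
  Digit '1' (value 1) x 8^2 = 64
  Digit '6' (value 6) x 8^1 = 48
  Digit '3' (value 3) x 8^0 = 3
Sum = 1139

1139


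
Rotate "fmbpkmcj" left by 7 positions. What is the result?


Input: "fmbpkmcj", rotate left by 7
First 7 characters: "fmbpkmc"
Remaining characters: "j"
Concatenate remaining + first: "j" + "fmbpkmc" = "jfmbpkmc"

jfmbpkmc


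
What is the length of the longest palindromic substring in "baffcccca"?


Input: "baffcccca"
Checking substrings for palindromes:
  [4:8] "cccc" (len 4) => palindrome
  [4:7] "ccc" (len 3) => palindrome
  [5:8] "ccc" (len 3) => palindrome
  [2:4] "ff" (len 2) => palindrome
  [4:6] "cc" (len 2) => palindrome
  [5:7] "cc" (len 2) => palindrome
Longest palindromic substring: "cccc" with length 4

4


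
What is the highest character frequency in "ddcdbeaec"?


Input: ddcdbeaec
Character counts:
  'a': 1
  'b': 1
  'c': 2
  'd': 3
  'e': 2
Maximum frequency: 3

3


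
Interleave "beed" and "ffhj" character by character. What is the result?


Interleaving "beed" and "ffhj":
  Position 0: 'b' from first, 'f' from second => "bf"
  Position 1: 'e' from first, 'f' from second => "ef"
  Position 2: 'e' from first, 'h' from second => "eh"
  Position 3: 'd' from first, 'j' from second => "dj"
Result: bfefehdj

bfefehdj


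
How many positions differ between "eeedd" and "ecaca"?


Comparing "eeedd" and "ecaca" position by position:
  Position 0: 'e' vs 'e' => same
  Position 1: 'e' vs 'c' => DIFFER
  Position 2: 'e' vs 'a' => DIFFER
  Position 3: 'd' vs 'c' => DIFFER
  Position 4: 'd' vs 'a' => DIFFER
Positions that differ: 4

4


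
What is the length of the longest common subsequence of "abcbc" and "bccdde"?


LCS of "abcbc" and "bccdde"
DP table:
           b    c    c    d    d    e
      0    0    0    0    0    0    0
  a   0    0    0    0    0    0    0
  b   0    1    1    1    1    1    1
  c   0    1    2    2    2    2    2
  b   0    1    2    2    2    2    2
  c   0    1    2    3    3    3    3
LCS length = dp[5][6] = 3

3


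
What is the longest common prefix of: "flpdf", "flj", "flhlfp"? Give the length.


Words: flpdf, flj, flhlfp
  Position 0: all 'f' => match
  Position 1: all 'l' => match
  Position 2: ('p', 'j', 'h') => mismatch, stop
LCP = "fl" (length 2)

2


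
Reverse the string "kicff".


Input: kicff
Reading characters right to left:
  Position 4: 'f'
  Position 3: 'f'
  Position 2: 'c'
  Position 1: 'i'
  Position 0: 'k'
Reversed: ffcik

ffcik


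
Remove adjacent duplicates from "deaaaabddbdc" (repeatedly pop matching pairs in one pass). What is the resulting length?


Input: deaaaabddbdc
Stack-based adjacent duplicate removal:
  Read 'd': push. Stack: d
  Read 'e': push. Stack: de
  Read 'a': push. Stack: dea
  Read 'a': matches stack top 'a' => pop. Stack: de
  Read 'a': push. Stack: dea
  Read 'a': matches stack top 'a' => pop. Stack: de
  Read 'b': push. Stack: deb
  Read 'd': push. Stack: debd
  Read 'd': matches stack top 'd' => pop. Stack: deb
  Read 'b': matches stack top 'b' => pop. Stack: de
  Read 'd': push. Stack: ded
  Read 'c': push. Stack: dedc
Final stack: "dedc" (length 4)

4


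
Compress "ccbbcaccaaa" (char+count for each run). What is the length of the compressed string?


Input: ccbbcaccaaa
Runs:
  'c' x 2 => "c2"
  'b' x 2 => "b2"
  'c' x 1 => "c1"
  'a' x 1 => "a1"
  'c' x 2 => "c2"
  'a' x 3 => "a3"
Compressed: "c2b2c1a1c2a3"
Compressed length: 12

12


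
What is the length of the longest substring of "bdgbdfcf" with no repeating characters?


Input: "bdgbdfcf"
Sliding window (track last position of each char):
  Position 0 ('b'): window [0,0] length 1 -- new best
  Position 1 ('d'): window [0,1] length 2 -- new best
  Position 2 ('g'): window [0,2] length 3 -- new best
  Position 3 ('b'): repeat (last at 0), move window start to 1
  Position 3 ('b'): window [1,3] length 3
  Position 4 ('d'): repeat (last at 1), move window start to 2
  Position 4 ('d'): window [2,4] length 3
  Position 5 ('f'): window [2,5] length 4 -- new best
  Position 6 ('c'): window [2,6] length 5 -- new best
  Position 7 ('f'): repeat (last at 5), move window start to 6
  Position 7 ('f'): window [6,7] length 2
Longest substring with no repeats: "gbdfc" with length 5

5


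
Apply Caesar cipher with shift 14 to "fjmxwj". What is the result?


Caesar cipher: shift "fjmxwj" by 14
  'f' (pos 5) + 14 = pos 19 = 't'
  'j' (pos 9) + 14 = pos 23 = 'x'
  'm' (pos 12) + 14 = pos 0 = 'a'
  'x' (pos 23) + 14 = pos 11 = 'l'
  'w' (pos 22) + 14 = pos 10 = 'k'
  'j' (pos 9) + 14 = pos 23 = 'x'
Result: txalkx

txalkx


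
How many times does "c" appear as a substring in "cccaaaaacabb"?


Searching for "c" in "cccaaaaacabb"
Scanning each position:
  Position 0: "c" => MATCH
  Position 1: "c" => MATCH
  Position 2: "c" => MATCH
  Position 3: "a" => no
  Position 4: "a" => no
  Position 5: "a" => no
  Position 6: "a" => no
  Position 7: "a" => no
  Position 8: "c" => MATCH
  Position 9: "a" => no
  Position 10: "b" => no
  Position 11: "b" => no
Total occurrences: 4

4


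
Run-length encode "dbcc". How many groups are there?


Input: dbcc
Scanning for consecutive runs:
  Group 1: 'd' x 1 (positions 0-0)
  Group 2: 'b' x 1 (positions 1-1)
  Group 3: 'c' x 2 (positions 2-3)
Total groups: 3

3


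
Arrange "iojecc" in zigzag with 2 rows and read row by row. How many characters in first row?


Zigzag "iojecc" into 2 rows:
Placing characters:
  'i' => row 0
  'o' => row 1
  'j' => row 0
  'e' => row 1
  'c' => row 0
  'c' => row 1
Rows:
  Row 0: "ijc"
  Row 1: "oec"
First row length: 3

3


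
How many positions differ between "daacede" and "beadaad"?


Comparing "daacede" and "beadaad" position by position:
  Position 0: 'd' vs 'b' => DIFFER
  Position 1: 'a' vs 'e' => DIFFER
  Position 2: 'a' vs 'a' => same
  Position 3: 'c' vs 'd' => DIFFER
  Position 4: 'e' vs 'a' => DIFFER
  Position 5: 'd' vs 'a' => DIFFER
  Position 6: 'e' vs 'd' => DIFFER
Positions that differ: 6

6


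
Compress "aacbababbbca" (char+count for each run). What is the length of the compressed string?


Input: aacbababbbca
Runs:
  'a' x 2 => "a2"
  'c' x 1 => "c1"
  'b' x 1 => "b1"
  'a' x 1 => "a1"
  'b' x 1 => "b1"
  'a' x 1 => "a1"
  'b' x 3 => "b3"
  'c' x 1 => "c1"
  'a' x 1 => "a1"
Compressed: "a2c1b1a1b1a1b3c1a1"
Compressed length: 18

18


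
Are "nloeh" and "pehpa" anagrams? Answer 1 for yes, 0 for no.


Strings: "nloeh", "pehpa"
Sorted first:  ehlno
Sorted second: aehpp
Differ at position 0: 'e' vs 'a' => not anagrams

0


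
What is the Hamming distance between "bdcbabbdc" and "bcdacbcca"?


Comparing "bdcbabbdc" and "bcdacbcca" position by position:
  Position 0: 'b' vs 'b' => same
  Position 1: 'd' vs 'c' => differ
  Position 2: 'c' vs 'd' => differ
  Position 3: 'b' vs 'a' => differ
  Position 4: 'a' vs 'c' => differ
  Position 5: 'b' vs 'b' => same
  Position 6: 'b' vs 'c' => differ
  Position 7: 'd' vs 'c' => differ
  Position 8: 'c' vs 'a' => differ
Total differences (Hamming distance): 7

7
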